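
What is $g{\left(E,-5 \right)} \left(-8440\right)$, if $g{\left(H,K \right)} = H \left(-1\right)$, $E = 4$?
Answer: $33760$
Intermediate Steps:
$g{\left(H,K \right)} = - H$
$g{\left(E,-5 \right)} \left(-8440\right) = \left(-1\right) 4 \left(-8440\right) = \left(-4\right) \left(-8440\right) = 33760$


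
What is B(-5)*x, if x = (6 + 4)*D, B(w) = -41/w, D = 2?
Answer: 164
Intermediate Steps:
x = 20 (x = (6 + 4)*2 = 10*2 = 20)
B(-5)*x = -41/(-5)*20 = -41*(-1/5)*20 = (41/5)*20 = 164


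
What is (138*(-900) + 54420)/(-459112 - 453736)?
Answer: 17445/228212 ≈ 0.076442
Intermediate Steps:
(138*(-900) + 54420)/(-459112 - 453736) = (-124200 + 54420)/(-912848) = -69780*(-1/912848) = 17445/228212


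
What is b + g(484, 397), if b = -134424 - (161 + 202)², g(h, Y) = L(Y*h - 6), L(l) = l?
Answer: -74051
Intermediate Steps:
g(h, Y) = -6 + Y*h (g(h, Y) = Y*h - 6 = -6 + Y*h)
b = -266193 (b = -134424 - 1*363² = -134424 - 1*131769 = -134424 - 131769 = -266193)
b + g(484, 397) = -266193 + (-6 + 397*484) = -266193 + (-6 + 192148) = -266193 + 192142 = -74051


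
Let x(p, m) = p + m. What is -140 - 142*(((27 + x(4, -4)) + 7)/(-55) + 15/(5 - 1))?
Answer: -64319/110 ≈ -584.72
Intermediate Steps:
x(p, m) = m + p
-140 - 142*(((27 + x(4, -4)) + 7)/(-55) + 15/(5 - 1)) = -140 - 142*(((27 + (-4 + 4)) + 7)/(-55) + 15/(5 - 1)) = -140 - 142*(((27 + 0) + 7)*(-1/55) + 15/4) = -140 - 142*((27 + 7)*(-1/55) + 15*(¼)) = -140 - 142*(34*(-1/55) + 15/4) = -140 - 142*(-34/55 + 15/4) = -140 - 142*689/220 = -140 - 48919/110 = -64319/110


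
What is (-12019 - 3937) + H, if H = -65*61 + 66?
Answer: -19855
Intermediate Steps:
H = -3899 (H = -3965 + 66 = -3899)
(-12019 - 3937) + H = (-12019 - 3937) - 3899 = -15956 - 3899 = -19855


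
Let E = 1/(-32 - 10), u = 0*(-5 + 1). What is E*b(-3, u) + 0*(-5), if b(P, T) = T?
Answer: 0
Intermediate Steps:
u = 0 (u = 0*(-4) = 0)
E = -1/42 (E = 1/(-42) = -1/42 ≈ -0.023810)
E*b(-3, u) + 0*(-5) = -1/42*0 + 0*(-5) = 0 + 0 = 0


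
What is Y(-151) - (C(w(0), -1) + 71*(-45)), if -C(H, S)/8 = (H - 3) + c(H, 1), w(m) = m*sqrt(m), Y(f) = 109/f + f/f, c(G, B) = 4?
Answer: 483695/151 ≈ 3203.3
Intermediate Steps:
Y(f) = 1 + 109/f (Y(f) = 109/f + 1 = 1 + 109/f)
w(m) = m**(3/2)
C(H, S) = -8 - 8*H (C(H, S) = -8*((H - 3) + 4) = -8*((-3 + H) + 4) = -8*(1 + H) = -8 - 8*H)
Y(-151) - (C(w(0), -1) + 71*(-45)) = (109 - 151)/(-151) - ((-8 - 8*0**(3/2)) + 71*(-45)) = -1/151*(-42) - ((-8 - 8*0) - 3195) = 42/151 - ((-8 + 0) - 3195) = 42/151 - (-8 - 3195) = 42/151 - 1*(-3203) = 42/151 + 3203 = 483695/151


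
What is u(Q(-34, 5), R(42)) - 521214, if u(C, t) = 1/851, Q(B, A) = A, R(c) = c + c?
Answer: -443553113/851 ≈ -5.2121e+5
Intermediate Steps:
R(c) = 2*c
u(C, t) = 1/851
u(Q(-34, 5), R(42)) - 521214 = 1/851 - 521214 = -443553113/851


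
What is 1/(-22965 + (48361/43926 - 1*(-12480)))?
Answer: -43926/460515749 ≈ -9.5384e-5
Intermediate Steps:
1/(-22965 + (48361/43926 - 1*(-12480))) = 1/(-22965 + (48361*(1/43926) + 12480)) = 1/(-22965 + (48361/43926 + 12480)) = 1/(-22965 + 548244841/43926) = 1/(-460515749/43926) = -43926/460515749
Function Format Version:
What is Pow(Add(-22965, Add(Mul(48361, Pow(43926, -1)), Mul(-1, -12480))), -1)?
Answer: Rational(-43926, 460515749) ≈ -9.5384e-5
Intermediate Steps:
Pow(Add(-22965, Add(Mul(48361, Pow(43926, -1)), Mul(-1, -12480))), -1) = Pow(Add(-22965, Add(Mul(48361, Rational(1, 43926)), 12480)), -1) = Pow(Add(-22965, Add(Rational(48361, 43926), 12480)), -1) = Pow(Add(-22965, Rational(548244841, 43926)), -1) = Pow(Rational(-460515749, 43926), -1) = Rational(-43926, 460515749)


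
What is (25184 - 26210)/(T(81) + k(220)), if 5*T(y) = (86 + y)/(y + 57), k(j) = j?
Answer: -707940/151967 ≈ -4.6585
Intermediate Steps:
T(y) = (86 + y)/(5*(57 + y)) (T(y) = ((86 + y)/(y + 57))/5 = ((86 + y)/(57 + y))/5 = (86 + y)/(5*(57 + y)))
(25184 - 26210)/(T(81) + k(220)) = (25184 - 26210)/((86 + 81)/(5*(57 + 81)) + 220) = -1026/((⅕)*167/138 + 220) = -1026/((⅕)*(1/138)*167 + 220) = -1026/(167/690 + 220) = -1026/151967/690 = -1026*690/151967 = -707940/151967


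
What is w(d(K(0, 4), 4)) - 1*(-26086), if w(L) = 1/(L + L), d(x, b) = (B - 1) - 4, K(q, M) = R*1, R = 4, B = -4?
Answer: 469547/18 ≈ 26086.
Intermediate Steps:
K(q, M) = 4 (K(q, M) = 4*1 = 4)
d(x, b) = -9 (d(x, b) = (-4 - 1) - 4 = -5 - 4 = -9)
w(L) = 1/(2*L)
w(d(K(0, 4), 4)) - 1*(-26086) = (1/2)/(-9) - 1*(-26086) = (1/2)*(-1/9) + 26086 = -1/18 + 26086 = 469547/18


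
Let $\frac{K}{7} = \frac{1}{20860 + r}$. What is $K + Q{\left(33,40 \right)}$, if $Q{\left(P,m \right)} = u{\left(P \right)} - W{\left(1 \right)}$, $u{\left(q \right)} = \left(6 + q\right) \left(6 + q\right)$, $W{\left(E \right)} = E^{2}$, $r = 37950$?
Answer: $\frac{89391207}{58810} \approx 1520.0$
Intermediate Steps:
$u{\left(q \right)} = \left(6 + q\right)^{2}$
$Q{\left(P,m \right)} = -1 + \left(6 + P\right)^{2}$ ($Q{\left(P,m \right)} = \left(6 + P\right)^{2} - 1^{2} = \left(6 + P\right)^{2} - 1 = -1 + \left(6 + P\right)^{2}$)
$K = \frac{7}{58810}$ ($K = \frac{7}{20860 + 37950} = \frac{7}{58810} \approx 0.00011903$)
$K + Q{\left(33,40 \right)} = \frac{7}{58810} - \left(1 - \left(6 + 33\right)^{2}\right) = \frac{7}{58810} - \left(1 - 39^{2}\right) = \frac{7}{58810} + \left(-1 + 1521\right) = \frac{7}{58810} + 1520 = \frac{89391207}{58810}$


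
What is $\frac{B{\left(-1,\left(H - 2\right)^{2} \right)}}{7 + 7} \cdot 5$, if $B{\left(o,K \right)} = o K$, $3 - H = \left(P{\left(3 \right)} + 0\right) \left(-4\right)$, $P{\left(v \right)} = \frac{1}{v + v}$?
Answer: $- \frac{125}{126} \approx -0.99206$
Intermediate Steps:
$P{\left(v \right)} = \frac{1}{2 v}$
$H = \frac{11}{3}$ ($H = 3 - \left(\frac{1}{2 \cdot 3} + 0\right) \left(-4\right) = 3 - \left(\frac{1}{2} \cdot \frac{1}{3} + 0\right) \left(-4\right) = 3 - \left(\frac{1}{6} + 0\right) \left(-4\right) = 3 - \frac{1}{6} \left(-4\right) = 3 - - \frac{2}{3} = 3 + \frac{2}{3} = \frac{11}{3} \approx 3.6667$)
$B{\left(o,K \right)} = K o$
$\frac{B{\left(-1,\left(H - 2\right)^{2} \right)}}{7 + 7} \cdot 5 = \frac{\left(\frac{11}{3} - 2\right)^{2} \left(-1\right)}{7 + 7} \cdot 5 = \frac{\left(\frac{5}{3}\right)^{2} \left(-1\right)}{14} \cdot 5 = \frac{\frac{25}{9} \left(-1\right)}{14} \cdot 5 = \frac{1}{14} \left(- \frac{25}{9}\right) 5 = \left(- \frac{25}{126}\right) 5 = - \frac{125}{126}$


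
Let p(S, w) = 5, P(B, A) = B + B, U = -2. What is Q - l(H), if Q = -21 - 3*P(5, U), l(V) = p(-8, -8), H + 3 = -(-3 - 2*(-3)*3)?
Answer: -56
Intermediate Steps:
P(B, A) = 2*B
H = -18 (H = -3 - (-3 - 2*(-3)*3) = -3 - (-3 + 6*3) = -3 - (-3 + 18) = -3 - 1*15 = -3 - 15 = -18)
l(V) = 5
Q = -51 (Q = -21 - 6*5 = -21 - 3*10 = -21 - 30 = -51)
Q - l(H) = -51 - 1*5 = -51 - 5 = -56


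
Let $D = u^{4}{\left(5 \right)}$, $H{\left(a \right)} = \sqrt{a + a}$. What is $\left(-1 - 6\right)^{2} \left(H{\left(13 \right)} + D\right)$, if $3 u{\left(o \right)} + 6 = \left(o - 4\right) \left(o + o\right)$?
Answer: $\frac{12544}{81} + 49 \sqrt{26} \approx 404.72$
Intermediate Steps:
$H{\left(a \right)} = \sqrt{2} \sqrt{a}$ ($H{\left(a \right)} = \sqrt{2 a} = \sqrt{2} \sqrt{a}$)
$u{\left(o \right)} = -2 + \frac{2 o \left(-4 + o\right)}{3}$ ($u{\left(o \right)} = -2 + \frac{\left(o - 4\right) \left(o + o\right)}{3} = -2 + \frac{\left(-4 + o\right) 2 o}{3} = -2 + \frac{2 o \left(-4 + o\right)}{3}$)
$D = \frac{256}{81}$ ($D = \left(-2 - \frac{40}{3} + \frac{2 \cdot 5^{2}}{3}\right)^{4} = \left(-2 - \frac{40}{3} + \frac{2}{3} \cdot 25\right)^{4} = \left(-2 - \frac{40}{3} + \frac{50}{3}\right)^{4} = \left(\frac{4}{3}\right)^{4} = \frac{256}{81} \approx 3.1605$)
$\left(-1 - 6\right)^{2} \left(H{\left(13 \right)} + D\right) = \left(-1 - 6\right)^{2} \left(\sqrt{2} \sqrt{13} + \frac{256}{81}\right) = \left(-7\right)^{2} \left(\sqrt{26} + \frac{256}{81}\right) = 49 \left(\frac{256}{81} + \sqrt{26}\right) = \frac{12544}{81} + 49 \sqrt{26}$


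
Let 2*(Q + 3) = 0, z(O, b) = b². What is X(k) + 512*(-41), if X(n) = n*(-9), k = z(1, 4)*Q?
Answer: -20560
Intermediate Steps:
Q = -3 (Q = -3 + (½)*0 = -3 + 0 = -3)
k = -48 (k = 4²*(-3) = 16*(-3) = -48)
X(n) = -9*n
X(k) + 512*(-41) = -9*(-48) + 512*(-41) = 432 - 20992 = -20560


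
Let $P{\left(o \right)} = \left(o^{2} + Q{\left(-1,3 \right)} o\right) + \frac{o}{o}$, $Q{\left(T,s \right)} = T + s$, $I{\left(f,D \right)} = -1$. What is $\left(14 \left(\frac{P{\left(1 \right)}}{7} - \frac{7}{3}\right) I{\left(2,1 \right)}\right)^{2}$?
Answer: $\frac{5476}{9} \approx 608.44$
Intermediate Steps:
$P{\left(o \right)} = 1 + o^{2} + 2 o$ ($P{\left(o \right)} = \left(o^{2} + \left(-1 + 3\right) o\right) + \frac{o}{o} = \left(o^{2} + 2 o\right) + 1 = 1 + o^{2} + 2 o$)
$\left(14 \left(\frac{P{\left(1 \right)}}{7} - \frac{7}{3}\right) I{\left(2,1 \right)}\right)^{2} = \left(14 \left(\frac{1 + 1^{2} + 2 \cdot 1}{7} - \frac{7}{3}\right) \left(-1\right)\right)^{2} = \left(14 \left(\left(1 + 1 + 2\right) \frac{1}{7} - \frac{7}{3}\right) \left(-1\right)\right)^{2} = \left(14 \left(4 \cdot \frac{1}{7} - \frac{7}{3}\right) \left(-1\right)\right)^{2} = \left(14 \left(\frac{4}{7} - \frac{7}{3}\right) \left(-1\right)\right)^{2} = \left(14 \left(- \frac{37}{21}\right) \left(-1\right)\right)^{2} = \left(\left(- \frac{74}{3}\right) \left(-1\right)\right)^{2} = \left(\frac{74}{3}\right)^{2} = \frac{5476}{9}$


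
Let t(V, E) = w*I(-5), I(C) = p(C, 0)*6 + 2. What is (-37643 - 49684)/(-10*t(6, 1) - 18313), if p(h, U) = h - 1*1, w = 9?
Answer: 87327/15253 ≈ 5.7252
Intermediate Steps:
p(h, U) = -1 + h (p(h, U) = h - 1 = -1 + h)
I(C) = -4 + 6*C (I(C) = (-1 + C)*6 + 2 = (-6 + 6*C) + 2 = -4 + 6*C)
t(V, E) = -306 (t(V, E) = 9*(-4 + 6*(-5)) = 9*(-4 - 30) = 9*(-34) = -306)
(-37643 - 49684)/(-10*t(6, 1) - 18313) = (-37643 - 49684)/(-10*(-306) - 18313) = -87327/(3060 - 18313) = -87327/(-15253) = -87327*(-1/15253) = 87327/15253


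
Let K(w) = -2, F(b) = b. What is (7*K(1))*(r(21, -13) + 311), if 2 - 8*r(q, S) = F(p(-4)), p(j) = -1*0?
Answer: -8715/2 ≈ -4357.5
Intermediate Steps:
p(j) = 0
r(q, S) = ¼ (r(q, S) = ¼ - ⅛*0 = ¼ + 0 = ¼)
(7*K(1))*(r(21, -13) + 311) = (7*(-2))*(¼ + 311) = -14*1245/4 = -8715/2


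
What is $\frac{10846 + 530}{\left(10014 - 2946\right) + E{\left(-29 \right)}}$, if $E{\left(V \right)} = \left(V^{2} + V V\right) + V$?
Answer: $\frac{1264}{969} \approx 1.3044$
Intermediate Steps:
$E{\left(V \right)} = V + 2 V^{2}$ ($E{\left(V \right)} = \left(V^{2} + V^{2}\right) + V = 2 V^{2} + V = V + 2 V^{2}$)
$\frac{10846 + 530}{\left(10014 - 2946\right) + E{\left(-29 \right)}} = \frac{10846 + 530}{\left(10014 - 2946\right) - 29 \left(1 + 2 \left(-29\right)\right)} = \frac{11376}{\left(10014 - 2946\right) - 29 \left(1 - 58\right)} = \frac{11376}{7068 - -1653} = \frac{11376}{7068 + 1653} = \frac{11376}{8721} = 11376 \cdot \frac{1}{8721} = \frac{1264}{969}$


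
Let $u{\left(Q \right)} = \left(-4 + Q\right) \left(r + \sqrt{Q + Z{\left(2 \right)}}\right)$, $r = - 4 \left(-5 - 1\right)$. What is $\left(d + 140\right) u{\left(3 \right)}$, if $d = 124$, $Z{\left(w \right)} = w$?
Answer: $-6336 - 264 \sqrt{5} \approx -6926.3$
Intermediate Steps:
$r = 24$ ($r = \left(-4\right) \left(-6\right) = 24$)
$u{\left(Q \right)} = \left(-4 + Q\right) \left(24 + \sqrt{2 + Q}\right)$ ($u{\left(Q \right)} = \left(-4 + Q\right) \left(24 + \sqrt{Q + 2}\right) = \left(-4 + Q\right) \left(24 + \sqrt{2 + Q}\right)$)
$\left(d + 140\right) u{\left(3 \right)} = \left(124 + 140\right) \left(-96 - 4 \sqrt{2 + 3} + 24 \cdot 3 + 3 \sqrt{2 + 3}\right) = 264 \left(-96 - 4 \sqrt{5} + 72 + 3 \sqrt{5}\right) = 264 \left(-24 - \sqrt{5}\right) = -6336 - 264 \sqrt{5}$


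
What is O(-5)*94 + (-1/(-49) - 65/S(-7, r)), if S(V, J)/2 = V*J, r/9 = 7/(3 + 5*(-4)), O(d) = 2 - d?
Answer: 579269/882 ≈ 656.77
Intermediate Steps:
r = -63/17 (r = 9*(7/(3 + 5*(-4))) = 9*(7/(3 - 20)) = 9*(7/(-17)) = 9*(7*(-1/17)) = 9*(-7/17) = -63/17 ≈ -3.7059)
S(V, J) = 2*J*V (S(V, J) = 2*(V*J) = 2*(J*V) = 2*J*V)
O(-5)*94 + (-1/(-49) - 65/S(-7, r)) = (2 - 1*(-5))*94 + (-1/(-49) - 65/(2*(-63/17)*(-7))) = (2 + 5)*94 + (-1*(-1/49) - 65/882/17) = 7*94 + (1/49 - 65*17/882) = 658 + (1/49 - 1105/882) = 658 - 1087/882 = 579269/882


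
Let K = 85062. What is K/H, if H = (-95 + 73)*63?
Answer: -14177/231 ≈ -61.372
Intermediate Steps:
H = -1386 (H = -22*63 = -1386)
K/H = 85062/(-1386) = 85062*(-1/1386) = -14177/231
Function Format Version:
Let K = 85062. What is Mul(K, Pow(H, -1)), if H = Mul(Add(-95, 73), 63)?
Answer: Rational(-14177, 231) ≈ -61.372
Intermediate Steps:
H = -1386 (H = Mul(-22, 63) = -1386)
Mul(K, Pow(H, -1)) = Mul(85062, Pow(-1386, -1)) = Mul(85062, Rational(-1, 1386)) = Rational(-14177, 231)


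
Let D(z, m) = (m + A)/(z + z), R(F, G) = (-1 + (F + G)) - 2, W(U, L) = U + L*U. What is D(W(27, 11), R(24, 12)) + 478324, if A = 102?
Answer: 11479781/24 ≈ 4.7832e+5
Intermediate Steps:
R(F, G) = -3 + F + G (R(F, G) = (-1 + F + G) - 2 = -3 + F + G)
D(z, m) = (102 + m)/(2*z) (D(z, m) = (m + 102)/(z + z) = (102 + m)/((2*z)) = (102 + m)*(1/(2*z)) = (102 + m)/(2*z))
D(W(27, 11), R(24, 12)) + 478324 = (102 + (-3 + 24 + 12))/(2*((27*(1 + 11)))) + 478324 = (102 + 33)/(2*((27*12))) + 478324 = (½)*135/324 + 478324 = (½)*(1/324)*135 + 478324 = 5/24 + 478324 = 11479781/24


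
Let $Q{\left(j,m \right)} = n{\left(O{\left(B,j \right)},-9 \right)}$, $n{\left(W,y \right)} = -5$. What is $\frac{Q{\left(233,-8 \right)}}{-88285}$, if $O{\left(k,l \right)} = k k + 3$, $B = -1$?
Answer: $\frac{1}{17657} \approx 5.6635 \cdot 10^{-5}$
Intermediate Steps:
$O{\left(k,l \right)} = 3 + k^{2}$ ($O{\left(k,l \right)} = k^{2} + 3 = 3 + k^{2}$)
$Q{\left(j,m \right)} = -5$
$\frac{Q{\left(233,-8 \right)}}{-88285} = - \frac{5}{-88285} = \left(-5\right) \left(- \frac{1}{88285}\right) = \frac{1}{17657}$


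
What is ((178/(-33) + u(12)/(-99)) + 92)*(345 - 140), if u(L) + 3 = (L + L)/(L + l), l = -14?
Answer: 586915/33 ≈ 17785.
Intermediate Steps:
u(L) = -3 + 2*L/(-14 + L) (u(L) = -3 + (L + L)/(L - 14) = -3 + (2*L)/(-14 + L) = -3 + 2*L/(-14 + L))
((178/(-33) + u(12)/(-99)) + 92)*(345 - 140) = ((178/(-33) + ((42 - 1*12)/(-14 + 12))/(-99)) + 92)*(345 - 140) = ((178*(-1/33) + ((42 - 12)/(-2))*(-1/99)) + 92)*205 = ((-178/33 - ½*30*(-1/99)) + 92)*205 = ((-178/33 - 15*(-1/99)) + 92)*205 = ((-178/33 + 5/33) + 92)*205 = (-173/33 + 92)*205 = (2863/33)*205 = 586915/33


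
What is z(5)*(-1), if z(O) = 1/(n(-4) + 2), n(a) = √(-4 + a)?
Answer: I/(2*(√2 - I)) ≈ -0.16667 + 0.2357*I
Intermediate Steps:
z(O) = 1/(2 + 2*I*√2) (z(O) = 1/(√(-4 - 4) + 2) = 1/(√(-8) + 2) = 1/(2*I*√2 + 2) = 1/(2 + 2*I*√2))
z(5)*(-1) = (⅙ - I*√2/6)*(-1) = -⅙ + I*√2/6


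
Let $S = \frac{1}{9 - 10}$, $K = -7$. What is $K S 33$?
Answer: $231$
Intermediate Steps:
$S = -1$ ($S = \frac{1}{-1} = -1$)
$K S 33 = \left(-7\right) \left(-1\right) 33 = 7 \cdot 33 = 231$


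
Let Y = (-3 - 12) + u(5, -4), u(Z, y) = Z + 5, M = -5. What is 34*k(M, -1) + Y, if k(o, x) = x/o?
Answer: 9/5 ≈ 1.8000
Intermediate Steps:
u(Z, y) = 5 + Z
Y = -5 (Y = (-3 - 12) + (5 + 5) = -15 + 10 = -5)
34*k(M, -1) + Y = 34*(-1/(-5)) - 5 = 34*(-1*(-⅕)) - 5 = 34*(⅕) - 5 = 34/5 - 5 = 9/5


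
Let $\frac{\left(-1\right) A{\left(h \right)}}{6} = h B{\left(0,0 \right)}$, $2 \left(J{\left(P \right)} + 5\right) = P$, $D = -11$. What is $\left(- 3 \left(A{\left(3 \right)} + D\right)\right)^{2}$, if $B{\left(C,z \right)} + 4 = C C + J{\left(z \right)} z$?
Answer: $33489$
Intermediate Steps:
$J{\left(P \right)} = -5 + \frac{P}{2}$
$B{\left(C,z \right)} = -4 + C^{2} + z \left(-5 + \frac{z}{2}\right)$ ($B{\left(C,z \right)} = -4 + \left(C C + \left(-5 + \frac{z}{2}\right) z\right) = -4 + \left(C^{2} + z \left(-5 + \frac{z}{2}\right)\right) = -4 + C^{2} + z \left(-5 + \frac{z}{2}\right)$)
$A{\left(h \right)} = 24 h$ ($A{\left(h \right)} = - 6 h \left(-4 + 0^{2} + \frac{1}{2} \cdot 0 \left(-10 + 0\right)\right) = - 6 h \left(-4 + 0 + \frac{1}{2} \cdot 0 \left(-10\right)\right) = - 6 h \left(-4 + 0 + 0\right) = - 6 h \left(-4\right) = - 6 \left(- 4 h\right) = 24 h$)
$\left(- 3 \left(A{\left(3 \right)} + D\right)\right)^{2} = \left(- 3 \left(24 \cdot 3 - 11\right)\right)^{2} = \left(- 3 \left(72 - 11\right)\right)^{2} = \left(\left(-3\right) 61\right)^{2} = \left(-183\right)^{2} = 33489$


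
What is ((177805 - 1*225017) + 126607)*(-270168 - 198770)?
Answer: -37231332510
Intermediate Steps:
((177805 - 1*225017) + 126607)*(-270168 - 198770) = ((177805 - 225017) + 126607)*(-468938) = (-47212 + 126607)*(-468938) = 79395*(-468938) = -37231332510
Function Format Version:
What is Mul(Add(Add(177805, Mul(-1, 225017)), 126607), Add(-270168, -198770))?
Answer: -37231332510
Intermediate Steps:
Mul(Add(Add(177805, Mul(-1, 225017)), 126607), Add(-270168, -198770)) = Mul(Add(Add(177805, -225017), 126607), -468938) = Mul(Add(-47212, 126607), -468938) = Mul(79395, -468938) = -37231332510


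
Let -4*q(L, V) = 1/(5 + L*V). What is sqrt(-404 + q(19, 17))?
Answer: I*sqrt(43464018)/328 ≈ 20.1*I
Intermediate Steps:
q(L, V) = -1/(4*(5 + L*V))
sqrt(-404 + q(19, 17)) = sqrt(-404 - 1/(20 + 4*19*17)) = sqrt(-404 - 1/(20 + 1292)) = sqrt(-404 - 1/1312) = sqrt(-530049/1312) = I*sqrt(43464018)/328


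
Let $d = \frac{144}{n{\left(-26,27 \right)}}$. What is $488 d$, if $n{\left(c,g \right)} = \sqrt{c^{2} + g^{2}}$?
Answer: $\frac{70272 \sqrt{1405}}{1405} \approx 1874.8$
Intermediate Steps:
$d = \frac{144 \sqrt{1405}}{1405}$ ($d = \frac{144}{\sqrt{\left(-26\right)^{2} + 27^{2}}} = \frac{144}{\sqrt{676 + 729}} = \frac{144}{\sqrt{1405}} = 144 \frac{\sqrt{1405}}{1405} = \frac{144 \sqrt{1405}}{1405} \approx 3.8417$)
$488 d = 488 \frac{144 \sqrt{1405}}{1405} = \frac{70272 \sqrt{1405}}{1405}$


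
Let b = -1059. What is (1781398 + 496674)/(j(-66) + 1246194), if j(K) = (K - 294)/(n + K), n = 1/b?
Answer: 15922584244/8710311087 ≈ 1.8280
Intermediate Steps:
n = -1/1059 (n = 1/(-1059) = -1/1059 ≈ -0.00094429)
j(K) = (-294 + K)/(-1/1059 + K) (j(K) = (K - 294)/(-1/1059 + K) = (-294 + K)/(-1/1059 + K))
(1781398 + 496674)/(j(-66) + 1246194) = (1781398 + 496674)/(1059*(-294 - 66)/(-1 + 1059*(-66)) + 1246194) = 2278072/(1059*(-360)/(-1 - 69894) + 1246194) = 2278072/(1059*(-360)/(-69895) + 1246194) = 2278072/(1059*(-1/69895)*(-360) + 1246194) = 2278072/(76248/13979 + 1246194) = 2278072/(17420622174/13979) = 2278072*(13979/17420622174) = 15922584244/8710311087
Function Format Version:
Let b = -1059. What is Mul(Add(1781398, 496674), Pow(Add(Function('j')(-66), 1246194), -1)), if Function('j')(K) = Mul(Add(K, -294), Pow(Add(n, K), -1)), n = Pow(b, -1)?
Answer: Rational(15922584244, 8710311087) ≈ 1.8280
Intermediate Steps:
n = Rational(-1, 1059) (n = Pow(-1059, -1) = Rational(-1, 1059) ≈ -0.00094429)
Function('j')(K) = Mul(Pow(Add(Rational(-1, 1059), K), -1), Add(-294, K)) (Function('j')(K) = Mul(Add(K, -294), Pow(Add(Rational(-1, 1059), K), -1)) = Mul(Add(-294, K), Pow(Add(Rational(-1, 1059), K), -1)) = Mul(Pow(Add(Rational(-1, 1059), K), -1), Add(-294, K)))
Mul(Add(1781398, 496674), Pow(Add(Function('j')(-66), 1246194), -1)) = Mul(Add(1781398, 496674), Pow(Add(Mul(1059, Pow(Add(-1, Mul(1059, -66)), -1), Add(-294, -66)), 1246194), -1)) = Mul(2278072, Pow(Add(Mul(1059, Pow(Add(-1, -69894), -1), -360), 1246194), -1)) = Mul(2278072, Pow(Add(Mul(1059, Pow(-69895, -1), -360), 1246194), -1)) = Mul(2278072, Pow(Add(Mul(1059, Rational(-1, 69895), -360), 1246194), -1)) = Mul(2278072, Pow(Add(Rational(76248, 13979), 1246194), -1)) = Mul(2278072, Pow(Rational(17420622174, 13979), -1)) = Mul(2278072, Rational(13979, 17420622174)) = Rational(15922584244, 8710311087)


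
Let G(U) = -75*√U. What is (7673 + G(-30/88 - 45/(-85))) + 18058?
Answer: 25731 - 75*√26367/374 ≈ 25698.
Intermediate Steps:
(7673 + G(-30/88 - 45/(-85))) + 18058 = (7673 - 75*√(-30/88 - 45/(-85))) + 18058 = (7673 - 75*√(-30*1/88 - 45*(-1/85))) + 18058 = (7673 - 75*√(-15/44 + 9/17)) + 18058 = (7673 - 75*√26367/374) + 18058 = 25731 - 75*√26367/374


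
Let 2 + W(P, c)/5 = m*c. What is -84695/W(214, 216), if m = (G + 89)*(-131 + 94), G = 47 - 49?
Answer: 16939/695306 ≈ 0.024362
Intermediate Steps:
G = -2
m = -3219 (m = (-2 + 89)*(-131 + 94) = 87*(-37) = -3219)
W(P, c) = -10 - 16095*c (W(P, c) = -10 + 5*(-3219*c) = -10 - 16095*c)
-84695/W(214, 216) = -84695/(-10 - 16095*216) = -84695/(-10 - 3476520) = -84695/(-3476530) = -84695*(-1/3476530) = 16939/695306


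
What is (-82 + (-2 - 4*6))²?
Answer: 11664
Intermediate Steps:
(-82 + (-2 - 4*6))² = (-82 + (-2 - 24))² = (-82 - 26)² = (-108)² = 11664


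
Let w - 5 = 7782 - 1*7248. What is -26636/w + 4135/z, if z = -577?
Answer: -17597737/311003 ≈ -56.584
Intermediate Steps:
w = 539 (w = 5 + (7782 - 1*7248) = 5 + (7782 - 7248) = 5 + 534 = 539)
-26636/w + 4135/z = -26636/539 + 4135/(-577) = -26636*1/539 + 4135*(-1/577) = -26636/539 - 4135/577 = -17597737/311003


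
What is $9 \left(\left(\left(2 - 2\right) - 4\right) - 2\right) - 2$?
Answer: $-56$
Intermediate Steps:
$9 \left(\left(\left(2 - 2\right) - 4\right) - 2\right) - 2 = 9 \left(\left(0 - 4\right) - 2\right) - 2 = 9 \left(-4 - 2\right) - 2 = 9 \left(-6\right) - 2 = -54 - 2 = -56$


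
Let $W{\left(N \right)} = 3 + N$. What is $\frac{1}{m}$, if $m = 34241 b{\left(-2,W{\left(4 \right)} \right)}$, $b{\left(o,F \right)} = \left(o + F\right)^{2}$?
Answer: $\frac{1}{856025} \approx 1.1682 \cdot 10^{-6}$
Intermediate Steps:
$b{\left(o,F \right)} = \left(F + o\right)^{2}$
$m = 856025$ ($m = 34241 \left(\left(3 + 4\right) - 2\right)^{2} = 34241 \left(7 - 2\right)^{2} = 34241 \cdot 5^{2} = 34241 \cdot 25 = 856025$)
$\frac{1}{m} = \frac{1}{856025}$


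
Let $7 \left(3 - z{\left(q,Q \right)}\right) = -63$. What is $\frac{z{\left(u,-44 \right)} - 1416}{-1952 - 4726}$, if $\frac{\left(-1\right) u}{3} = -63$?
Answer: $\frac{78}{371} \approx 0.21024$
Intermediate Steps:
$u = 189$ ($u = \left(-3\right) \left(-63\right) = 189$)
$z{\left(q,Q \right)} = 12$ ($z{\left(q,Q \right)} = 3 - -9 = 3 + 9 = 12$)
$\frac{z{\left(u,-44 \right)} - 1416}{-1952 - 4726} = \frac{12 - 1416}{-1952 - 4726} = - \frac{1404}{-6678} = \left(-1404\right) \left(- \frac{1}{6678}\right) = \frac{78}{371}$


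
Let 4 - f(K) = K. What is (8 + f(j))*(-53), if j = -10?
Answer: -1166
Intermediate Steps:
f(K) = 4 - K
(8 + f(j))*(-53) = (8 + (4 - 1*(-10)))*(-53) = (8 + (4 + 10))*(-53) = (8 + 14)*(-53) = 22*(-53) = -1166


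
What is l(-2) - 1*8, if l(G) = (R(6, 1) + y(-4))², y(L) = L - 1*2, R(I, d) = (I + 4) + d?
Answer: 17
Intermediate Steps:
R(I, d) = 4 + I + d (R(I, d) = (4 + I) + d = 4 + I + d)
y(L) = -2 + L (y(L) = L - 2 = -2 + L)
l(G) = 25 (l(G) = ((4 + 6 + 1) + (-2 - 4))² = (11 - 6)² = 5² = 25)
l(-2) - 1*8 = 25 - 1*8 = 25 - 8 = 17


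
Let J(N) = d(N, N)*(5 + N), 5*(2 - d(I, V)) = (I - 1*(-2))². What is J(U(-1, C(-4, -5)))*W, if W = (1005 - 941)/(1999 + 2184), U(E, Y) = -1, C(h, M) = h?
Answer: 2304/20915 ≈ 0.11016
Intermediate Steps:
d(I, V) = 2 - (2 + I)²/5 (d(I, V) = 2 - (I - 1*(-2))²/5 = 2 - (I + 2)²/5 = 2 - (2 + I)²/5)
J(N) = (2 - (2 + N)²/5)*(5 + N)
W = 64/4183 ≈ 0.015300
J(U(-1, C(-4, -5)))*W = -(-10 + (2 - 1)²)*(5 - 1)/5*(64/4183) = -⅕*(-10 + 1²)*4*(64/4183) = -⅕*(-10 + 1)*4*(64/4183) = -⅕*(-9)*4*(64/4183) = (36/5)*(64/4183) = 2304/20915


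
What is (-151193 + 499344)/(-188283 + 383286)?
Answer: 348151/195003 ≈ 1.7854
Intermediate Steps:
(-151193 + 499344)/(-188283 + 383286) = 348151/195003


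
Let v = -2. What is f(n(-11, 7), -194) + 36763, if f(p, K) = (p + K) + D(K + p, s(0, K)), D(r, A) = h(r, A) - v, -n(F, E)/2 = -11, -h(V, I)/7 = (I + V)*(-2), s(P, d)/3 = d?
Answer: 26037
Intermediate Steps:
s(P, d) = 3*d
h(V, I) = 14*I + 14*V (h(V, I) = -7*(I + V)*(-2) = -7*(-2*I - 2*V) = 14*I + 14*V)
n(F, E) = 22 (n(F, E) = -2*(-11) = 22)
D(r, A) = 2 + 14*A + 14*r (D(r, A) = (14*A + 14*r) - 1*(-2) = (14*A + 14*r) + 2 = 2 + 14*A + 14*r)
f(p, K) = 2 + 15*p + 57*K (f(p, K) = (p + K) + (2 + 14*(3*K) + 14*(K + p)) = (K + p) + (2 + 42*K + (14*K + 14*p)) = (K + p) + (2 + 14*p + 56*K) = 2 + 15*p + 57*K)
f(n(-11, 7), -194) + 36763 = (2 + 15*22 + 57*(-194)) + 36763 = (2 + 330 - 11058) + 36763 = -10726 + 36763 = 26037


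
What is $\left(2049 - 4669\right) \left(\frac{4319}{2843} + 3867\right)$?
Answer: $- \frac{28815284000}{2843} \approx -1.0136 \cdot 10^{7}$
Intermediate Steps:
$\left(2049 - 4669\right) \left(\frac{4319}{2843} + 3867\right) = - 2620 \left(4319 \cdot \frac{1}{2843} + 3867\right) = - 2620 \left(\frac{4319}{2843} + 3867\right) = \left(-2620\right) \frac{10998200}{2843} = - \frac{28815284000}{2843}$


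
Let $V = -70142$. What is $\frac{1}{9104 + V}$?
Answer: $- \frac{1}{61038} \approx -1.6383 \cdot 10^{-5}$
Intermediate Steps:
$\frac{1}{9104 + V} = \frac{1}{9104 - 70142} = \frac{1}{-61038} = - \frac{1}{61038}$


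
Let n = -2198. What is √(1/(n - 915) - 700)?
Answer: I*√6783541413/3113 ≈ 26.458*I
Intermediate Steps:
√(1/(n - 915) - 700) = √(1/(-2198 - 915) - 700) = √(1/(-3113) - 700) = √(-1/3113 - 700) = √(-2179101/3113) = I*√6783541413/3113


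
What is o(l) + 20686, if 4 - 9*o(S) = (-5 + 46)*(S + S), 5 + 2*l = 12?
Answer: 185891/9 ≈ 20655.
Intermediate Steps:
l = 7/2 (l = -5/2 + (½)*12 = -5/2 + 6 = 7/2 ≈ 3.5000)
o(S) = 4/9 - 82*S/9 (o(S) = 4/9 - (-5 + 46)*(S + S)/9 = 4/9 - 41*2*S/9 = 4/9 - 82*S/9)
o(l) + 20686 = (4/9 - 82/9*7/2) + 20686 = (4/9 - 287/9) + 20686 = -283/9 + 20686 = 185891/9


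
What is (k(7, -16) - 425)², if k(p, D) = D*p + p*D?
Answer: 421201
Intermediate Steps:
k(p, D) = 2*D*p (k(p, D) = D*p + D*p = 2*D*p)
(k(7, -16) - 425)² = (2*(-16)*7 - 425)² = (-224 - 425)² = (-649)² = 421201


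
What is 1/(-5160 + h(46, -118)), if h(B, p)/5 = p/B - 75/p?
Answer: -2714/14030425 ≈ -0.00019344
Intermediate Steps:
h(B, p) = -375/p + 5*p/B (h(B, p) = 5*(p/B - 75/p) = 5*(-75/p + p/B) = -375/p + 5*p/B)
1/(-5160 + h(46, -118)) = 1/(-5160 + (-375/(-118) + 5*(-118)/46)) = 1/(-5160 + (-375*(-1/118) + 5*(-118)*(1/46))) = 1/(-5160 + (375/118 - 295/23)) = 1/(-5160 - 26185/2714) = 1/(-14030425/2714) = -2714/14030425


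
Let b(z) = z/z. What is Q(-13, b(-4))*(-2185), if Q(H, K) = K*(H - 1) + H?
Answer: 58995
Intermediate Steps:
b(z) = 1
Q(H, K) = H + K*(-1 + H) (Q(H, K) = K*(-1 + H) + H = H + K*(-1 + H))
Q(-13, b(-4))*(-2185) = (-13 - 1*1 - 13*1)*(-2185) = (-13 - 1 - 13)*(-2185) = -27*(-2185) = 58995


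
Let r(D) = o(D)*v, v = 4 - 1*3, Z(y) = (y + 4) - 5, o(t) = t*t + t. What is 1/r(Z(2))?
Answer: ½ ≈ 0.50000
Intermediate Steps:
o(t) = t + t² (o(t) = t² + t = t + t²)
Z(y) = -1 + y (Z(y) = (4 + y) - 5 = -1 + y)
v = 1 (v = 4 - 3 = 1)
r(D) = D*(1 + D) (r(D) = (D*(1 + D))*1 = D*(1 + D))
1/r(Z(2)) = 1/((-1 + 2)*(1 + (-1 + 2))) = 1/(1*(1 + 1)) = 1/(1*2) = 1/2 = ½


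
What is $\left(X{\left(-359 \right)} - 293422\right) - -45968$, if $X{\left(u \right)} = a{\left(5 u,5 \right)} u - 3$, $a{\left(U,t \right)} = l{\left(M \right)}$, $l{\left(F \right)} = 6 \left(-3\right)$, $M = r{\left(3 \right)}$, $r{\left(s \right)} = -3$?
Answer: $-240995$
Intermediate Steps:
$M = -3$
$l{\left(F \right)} = -18$
$a{\left(U,t \right)} = -18$
$X{\left(u \right)} = -3 - 18 u$ ($X{\left(u \right)} = - 18 u - 3 = -3 - 18 u$)
$\left(X{\left(-359 \right)} - 293422\right) - -45968 = \left(\left(-3 - -6462\right) - 293422\right) - -45968 = \left(\left(-3 + 6462\right) - 293422\right) + 45968 = \left(6459 - 293422\right) + 45968 = -286963 + 45968 = -240995$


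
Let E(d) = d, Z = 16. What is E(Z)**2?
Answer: 256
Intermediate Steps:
E(Z)**2 = 16**2 = 256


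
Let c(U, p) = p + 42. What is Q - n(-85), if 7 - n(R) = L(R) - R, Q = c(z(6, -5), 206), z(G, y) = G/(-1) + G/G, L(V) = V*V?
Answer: 7551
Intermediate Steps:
L(V) = V**2
z(G, y) = 1 - G (z(G, y) = G*(-1) + 1 = -G + 1 = 1 - G)
c(U, p) = 42 + p
Q = 248 (Q = 42 + 206 = 248)
n(R) = 7 + R - R**2 (n(R) = 7 - (R**2 - R) = 7 + (R - R**2) = 7 + R - R**2)
Q - n(-85) = 248 - (7 - 85 - 1*(-85)**2) = 248 - (7 - 85 - 1*7225) = 248 - (7 - 85 - 7225) = 248 - 1*(-7303) = 248 + 7303 = 7551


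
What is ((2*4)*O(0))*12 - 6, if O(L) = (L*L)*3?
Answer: -6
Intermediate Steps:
O(L) = 3*L² (O(L) = L²*3 = 3*L²)
((2*4)*O(0))*12 - 6 = ((2*4)*(3*0²))*12 - 6 = (8*(3*0))*12 - 6 = (8*0)*12 - 6 = 0*12 - 6 = 0 - 6 = -6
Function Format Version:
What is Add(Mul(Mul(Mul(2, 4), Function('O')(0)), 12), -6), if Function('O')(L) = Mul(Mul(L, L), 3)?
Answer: -6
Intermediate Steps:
Function('O')(L) = Mul(3, Pow(L, 2)) (Function('O')(L) = Mul(Pow(L, 2), 3) = Mul(3, Pow(L, 2)))
Add(Mul(Mul(Mul(2, 4), Function('O')(0)), 12), -6) = Add(Mul(Mul(Mul(2, 4), Mul(3, Pow(0, 2))), 12), -6) = Add(Mul(Mul(8, Mul(3, 0)), 12), -6) = Add(Mul(Mul(8, 0), 12), -6) = Add(Mul(0, 12), -6) = Add(0, -6) = -6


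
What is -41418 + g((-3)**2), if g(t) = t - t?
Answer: -41418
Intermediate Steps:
g(t) = 0
-41418 + g((-3)**2) = -41418 + 0 = -41418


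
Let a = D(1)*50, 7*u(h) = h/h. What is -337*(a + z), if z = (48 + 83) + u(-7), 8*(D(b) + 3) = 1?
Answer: 118961/28 ≈ 4248.6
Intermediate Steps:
D(b) = -23/8 (D(b) = -3 + (⅛)*1 = -3 + ⅛ = -23/8)
u(h) = ⅐ (u(h) = (h/h)/7 = (⅐)*1 = ⅐)
a = -575/4 (a = -23/8*50 = -575/4 ≈ -143.75)
z = 918/7 (z = (48 + 83) + ⅐ = 131 + ⅐ = 918/7 ≈ 131.14)
-337*(a + z) = -337*(-575/4 + 918/7) = -337*(-353/28) = 118961/28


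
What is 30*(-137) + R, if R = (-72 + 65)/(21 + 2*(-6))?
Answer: -36997/9 ≈ -4110.8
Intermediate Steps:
R = -7/9 (R = -7/(21 - 12) = -7/9 ≈ -0.77778)
30*(-137) + R = 30*(-137) - 7/9 = -4110 - 7/9 = -36997/9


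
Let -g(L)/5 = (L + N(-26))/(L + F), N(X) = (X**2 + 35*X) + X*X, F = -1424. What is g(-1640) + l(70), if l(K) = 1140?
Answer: 1743485/1532 ≈ 1138.0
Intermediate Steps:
N(X) = 2*X**2 + 35*X (N(X) = (X**2 + 35*X) + X**2 = 2*X**2 + 35*X)
g(L) = -5*(442 + L)/(-1424 + L) (g(L) = -5*(L - 26*(35 + 2*(-26)))/(L - 1424) = -5*(L - 26*(35 - 52))/(-1424 + L) = -5*(L - 26*(-17))/(-1424 + L) = -5*(L + 442)/(-1424 + L) = -5*(442 + L)/(-1424 + L))
g(-1640) + l(70) = 5*(-442 - 1*(-1640))/(-1424 - 1640) + 1140 = 5*(-442 + 1640)/(-3064) + 1140 = 5*(-1/3064)*1198 + 1140 = -2995/1532 + 1140 = 1743485/1532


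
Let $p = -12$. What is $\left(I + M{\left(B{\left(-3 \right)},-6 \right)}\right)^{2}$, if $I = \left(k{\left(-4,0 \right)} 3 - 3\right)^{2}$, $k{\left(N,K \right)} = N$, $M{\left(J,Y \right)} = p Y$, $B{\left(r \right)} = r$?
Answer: $88209$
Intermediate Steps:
$M{\left(J,Y \right)} = - 12 Y$
$I = 225$ ($I = \left(\left(-4\right) 3 - 3\right)^{2} = \left(-12 - 3\right)^{2} = \left(-15\right)^{2} = 225$)
$\left(I + M{\left(B{\left(-3 \right)},-6 \right)}\right)^{2} = \left(225 - -72\right)^{2} = \left(225 + 72\right)^{2} = 297^{2} = 88209$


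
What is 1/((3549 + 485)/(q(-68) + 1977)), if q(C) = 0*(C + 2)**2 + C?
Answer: 1909/4034 ≈ 0.47323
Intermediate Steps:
q(C) = C (q(C) = 0*(2 + C)**2 + C = 0 + C = C)
1/((3549 + 485)/(q(-68) + 1977)) = 1/((3549 + 485)/(-68 + 1977)) = 1/(4034/1909) = 1909/4034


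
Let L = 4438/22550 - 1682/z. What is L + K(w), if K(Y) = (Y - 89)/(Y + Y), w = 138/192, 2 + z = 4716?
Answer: -75270465607/1222458050 ≈ -61.573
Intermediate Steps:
z = 4714 (z = -2 + 4716 = 4714)
w = 23/32 (w = 138*(1/192) = 23/32 ≈ 0.71875)
K(Y) = (-89 + Y)/(2*Y) (K(Y) = (-89 + Y)/((2*Y)) = (-89 + Y)*(1/(2*Y)) = (-89 + Y)/(2*Y))
L = -4252092/26575175 (L = 4438/22550 - 1682/4714 = 4438*(1/22550) - 1682*1/4714 = 2219/11275 - 841/2357 = -4252092/26575175 ≈ -0.16000)
L + K(w) = -4252092/26575175 + (-89 + 23/32)/(2*(23/32)) = -4252092/26575175 + (½)*(32/23)*(-2825/32) = -4252092/26575175 - 2825/46 = -75270465607/1222458050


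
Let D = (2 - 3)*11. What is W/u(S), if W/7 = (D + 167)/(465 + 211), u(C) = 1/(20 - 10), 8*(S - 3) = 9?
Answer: 210/13 ≈ 16.154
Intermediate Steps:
S = 33/8 (S = 3 + (⅛)*9 = 3 + 9/8 = 33/8 ≈ 4.1250)
D = -11 (D = -1*11 = -11)
u(C) = ⅒ (u(C) = 1/10 = ⅒)
W = 21/13 (W = 7*((-11 + 167)/(465 + 211)) = 7*(156/676) = 7*(156*(1/676)) = 7*(3/13) = 21/13 ≈ 1.6154)
W/u(S) = 21/(13*(⅒)) = (21/13)*10 = 210/13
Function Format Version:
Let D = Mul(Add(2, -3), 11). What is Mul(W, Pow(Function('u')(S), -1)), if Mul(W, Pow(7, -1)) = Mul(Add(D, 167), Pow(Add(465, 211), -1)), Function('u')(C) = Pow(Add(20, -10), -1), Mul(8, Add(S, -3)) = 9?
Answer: Rational(210, 13) ≈ 16.154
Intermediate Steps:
S = Rational(33, 8) (S = Add(3, Mul(Rational(1, 8), 9)) = Add(3, Rational(9, 8)) = Rational(33, 8) ≈ 4.1250)
D = -11 (D = Mul(-1, 11) = -11)
Function('u')(C) = Rational(1, 10) (Function('u')(C) = Pow(10, -1) = Rational(1, 10))
W = Rational(21, 13) (W = Mul(7, Mul(Add(-11, 167), Pow(Add(465, 211), -1))) = Mul(7, Mul(156, Pow(676, -1))) = Mul(7, Mul(156, Rational(1, 676))) = Mul(7, Rational(3, 13)) = Rational(21, 13) ≈ 1.6154)
Mul(W, Pow(Function('u')(S), -1)) = Mul(Rational(21, 13), Pow(Rational(1, 10), -1)) = Mul(Rational(21, 13), 10) = Rational(210, 13)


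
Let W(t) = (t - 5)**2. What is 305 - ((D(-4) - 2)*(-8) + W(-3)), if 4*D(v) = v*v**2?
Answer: 97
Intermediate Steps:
D(v) = v**3/4 (D(v) = (v*v**2)/4 = v**3/4)
W(t) = (-5 + t)**2
305 - ((D(-4) - 2)*(-8) + W(-3)) = 305 - (((1/4)*(-4)**3 - 2)*(-8) + (-5 - 3)**2) = 305 - (((1/4)*(-64) - 2)*(-8) + (-8)**2) = 305 - ((-16 - 2)*(-8) + 64) = 305 - (-18*(-8) + 64) = 305 - (144 + 64) = 305 - 1*208 = 305 - 208 = 97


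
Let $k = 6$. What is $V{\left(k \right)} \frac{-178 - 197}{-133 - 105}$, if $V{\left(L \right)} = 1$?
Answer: $\frac{375}{238} \approx 1.5756$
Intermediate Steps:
$V{\left(k \right)} \frac{-178 - 197}{-133 - 105} = 1 \frac{-178 - 197}{-133 - 105} = 1 \left(- \frac{375}{-238}\right) = 1 \left(\left(-375\right) \left(- \frac{1}{238}\right)\right) = 1 \cdot \frac{375}{238} = \frac{375}{238}$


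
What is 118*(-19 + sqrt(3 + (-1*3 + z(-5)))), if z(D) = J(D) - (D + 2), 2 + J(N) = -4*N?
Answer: -2242 + 118*sqrt(21) ≈ -1701.3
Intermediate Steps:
J(N) = -2 - 4*N
z(D) = -4 - 5*D (z(D) = (-2 - 4*D) - (D + 2) = (-2 - 4*D) - (2 + D) = (-2 - 4*D) + (-2 - D) = -4 - 5*D)
118*(-19 + sqrt(3 + (-1*3 + z(-5)))) = 118*(-19 + sqrt(3 + (-1*3 + (-4 - 5*(-5))))) = 118*(-19 + sqrt(3 + (-3 + (-4 + 25)))) = 118*(-19 + sqrt(3 + (-3 + 21))) = 118*(-19 + sqrt(3 + 18)) = 118*(-19 + sqrt(21)) = -2242 + 118*sqrt(21)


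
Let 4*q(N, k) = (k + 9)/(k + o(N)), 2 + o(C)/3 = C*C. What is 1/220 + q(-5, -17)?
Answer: -97/2860 ≈ -0.033916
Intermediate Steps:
o(C) = -6 + 3*C² (o(C) = -6 + 3*(C*C) = -6 + 3*C²)
q(N, k) = (9 + k)/(4*(-6 + k + 3*N²)) (q(N, k) = ((k + 9)/(k + (-6 + 3*N²)))/4 = ((9 + k)/(-6 + k + 3*N²))/4 = (9 + k)/(4*(-6 + k + 3*N²)))
1/220 + q(-5, -17) = 1/220 + (9 - 17)/(4*(-6 - 17 + 3*(-5)²)) = 1/220 + (¼)*(-8)/(-6 - 17 + 3*25) = 1/220 + (¼)*(-8)/(-6 - 17 + 75) = 1/220 + (¼)*(-8)/52 = 1/220 + (¼)*(1/52)*(-8) = 1/220 - 1/26 = -97/2860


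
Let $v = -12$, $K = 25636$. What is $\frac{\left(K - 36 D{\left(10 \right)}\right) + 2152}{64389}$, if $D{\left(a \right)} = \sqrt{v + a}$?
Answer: $\frac{27788}{64389} - \frac{12 i \sqrt{2}}{21463} \approx 0.43156 - 0.00079069 i$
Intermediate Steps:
$D{\left(a \right)} = \sqrt{-12 + a}$
$\frac{\left(K - 36 D{\left(10 \right)}\right) + 2152}{64389} = \frac{\left(25636 - 36 \sqrt{-12 + 10}\right) + 2152}{64389} = \left(\left(25636 - 36 \sqrt{-2}\right) + 2152\right) \frac{1}{64389} = \left(\left(25636 - 36 i \sqrt{2}\right) + 2152\right) \frac{1}{64389} = \left(27788 - 36 i \sqrt{2}\right) \frac{1}{64389} = \frac{27788}{64389} - \frac{12 i \sqrt{2}}{21463}$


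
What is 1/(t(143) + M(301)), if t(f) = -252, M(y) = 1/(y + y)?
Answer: -602/151703 ≈ -0.0039683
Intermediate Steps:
M(y) = 1/(2*y)
1/(t(143) + M(301)) = 1/(-252 + (1/2)/301) = 1/(-252 + (1/2)*(1/301)) = 1/(-252 + 1/602) = 1/(-151703/602) = -602/151703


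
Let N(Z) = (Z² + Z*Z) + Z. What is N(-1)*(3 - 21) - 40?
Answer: -58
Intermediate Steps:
N(Z) = Z + 2*Z² (N(Z) = (Z² + Z²) + Z = 2*Z² + Z = Z + 2*Z²)
N(-1)*(3 - 21) - 40 = (-(1 + 2*(-1)))*(3 - 21) - 40 = -(1 - 2)*(-18) - 40 = -1*(-1)*(-18) - 40 = 1*(-18) - 40 = -18 - 40 = -58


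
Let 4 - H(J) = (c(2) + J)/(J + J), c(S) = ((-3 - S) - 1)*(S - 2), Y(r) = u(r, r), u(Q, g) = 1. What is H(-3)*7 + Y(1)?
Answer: 51/2 ≈ 25.500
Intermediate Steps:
Y(r) = 1
c(S) = (-4 - S)*(-2 + S)
H(J) = 7/2 (H(J) = 4 - ((8 - 1*2² - 2*2) + J)/(J + J) = 4 - ((8 - 1*4 - 4) + J)/(2*J) = 4 - ((8 - 4 - 4) + J)*1/(2*J) = 4 - (0 + J)*1/(2*J) = 4 - J*1/(2*J) = 4 - 1*½ = 4 - ½ = 7/2)
H(-3)*7 + Y(1) = (7/2)*7 + 1 = 49/2 + 1 = 51/2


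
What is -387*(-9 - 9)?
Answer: 6966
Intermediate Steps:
-387*(-9 - 9) = -387*(-18) = 6966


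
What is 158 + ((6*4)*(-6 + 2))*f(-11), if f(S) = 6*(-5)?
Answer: 3038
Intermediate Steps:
f(S) = -30
158 + ((6*4)*(-6 + 2))*f(-11) = 158 + ((6*4)*(-6 + 2))*(-30) = 158 + (24*(-4))*(-30) = 158 - 96*(-30) = 158 + 2880 = 3038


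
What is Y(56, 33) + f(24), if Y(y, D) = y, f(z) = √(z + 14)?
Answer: 56 + √38 ≈ 62.164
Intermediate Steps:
f(z) = √(14 + z)
Y(56, 33) + f(24) = 56 + √(14 + 24) = 56 + √38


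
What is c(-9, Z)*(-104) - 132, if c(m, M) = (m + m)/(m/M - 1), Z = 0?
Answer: -132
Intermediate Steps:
c(m, M) = 2*m/(-1 + m/M) (c(m, M) = (2*m)/(-1 + m/M) = 2*m/(-1 + m/M))
c(-9, Z)*(-104) - 132 = (2*0*(-9)/(-9 - 1*0))*(-104) - 132 = (2*0*(-9)/(-9 + 0))*(-104) - 132 = (2*0*(-9)/(-9))*(-104) - 132 = (2*0*(-9)*(-⅑))*(-104) - 132 = 0*(-104) - 132 = 0 - 132 = -132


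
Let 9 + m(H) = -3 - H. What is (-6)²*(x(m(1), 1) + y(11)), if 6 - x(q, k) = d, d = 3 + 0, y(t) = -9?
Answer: -216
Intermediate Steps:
m(H) = -12 - H (m(H) = -9 + (-3 - H) = -12 - H)
d = 3
x(q, k) = 3 (x(q, k) = 6 - 1*3 = 6 - 3 = 3)
(-6)²*(x(m(1), 1) + y(11)) = (-6)²*(3 - 9) = 36*(-6) = -216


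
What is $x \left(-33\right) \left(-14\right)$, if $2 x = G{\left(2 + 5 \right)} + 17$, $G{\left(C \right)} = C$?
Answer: $5544$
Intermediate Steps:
$x = 12$ ($x = \frac{\left(2 + 5\right) + 17}{2} = \frac{7 + 17}{2} = \frac{1}{2} \cdot 24 = 12$)
$x \left(-33\right) \left(-14\right) = 12 \left(-33\right) \left(-14\right) = \left(-396\right) \left(-14\right) = 5544$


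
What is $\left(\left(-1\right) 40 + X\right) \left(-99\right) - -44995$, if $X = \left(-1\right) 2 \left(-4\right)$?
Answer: $48163$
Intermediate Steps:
$X = 8$ ($X = \left(-2\right) \left(-4\right) = 8$)
$\left(\left(-1\right) 40 + X\right) \left(-99\right) - -44995 = \left(\left(-1\right) 40 + 8\right) \left(-99\right) - -44995 = \left(-40 + 8\right) \left(-99\right) + 44995 = \left(-32\right) \left(-99\right) + 44995 = 3168 + 44995 = 48163$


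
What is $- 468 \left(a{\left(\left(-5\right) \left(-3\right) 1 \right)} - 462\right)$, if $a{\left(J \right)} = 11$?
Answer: $211068$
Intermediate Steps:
$- 468 \left(a{\left(\left(-5\right) \left(-3\right) 1 \right)} - 462\right) = - 468 \left(11 - 462\right) = \left(-468\right) \left(-451\right) = 211068$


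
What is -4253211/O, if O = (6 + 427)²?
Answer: -4253211/187489 ≈ -22.685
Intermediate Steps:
O = 187489 (O = 433² = 187489)
-4253211/O = -4253211/187489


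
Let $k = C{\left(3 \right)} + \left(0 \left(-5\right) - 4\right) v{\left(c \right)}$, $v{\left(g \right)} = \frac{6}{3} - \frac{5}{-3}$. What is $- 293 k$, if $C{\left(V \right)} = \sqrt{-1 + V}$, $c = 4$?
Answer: $\frac{12892}{3} - 293 \sqrt{2} \approx 3883.0$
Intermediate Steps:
$v{\left(g \right)} = \frac{11}{3}$ ($v{\left(g \right)} = 6 \cdot \frac{1}{3} - - \frac{5}{3} = 2 + \frac{5}{3} = \frac{11}{3}$)
$k = - \frac{44}{3} + \sqrt{2}$ ($k = \sqrt{-1 + 3} + \left(0 \left(-5\right) - 4\right) \frac{11}{3} = \sqrt{2} + \left(0 - 4\right) \frac{11}{3} = \sqrt{2} - \frac{44}{3} = - \frac{44}{3} + \sqrt{2} \approx -13.252$)
$- 293 k = - 293 \left(- \frac{44}{3} + \sqrt{2}\right) = \frac{12892}{3} - 293 \sqrt{2}$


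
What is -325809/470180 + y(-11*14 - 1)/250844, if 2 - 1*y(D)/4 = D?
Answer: -20357989939/29485457980 ≈ -0.69044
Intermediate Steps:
y(D) = 8 - 4*D
-325809/470180 + y(-11*14 - 1)/250844 = -325809/470180 + (8 - 4*(-11*14 - 1))/250844 = -325809*1/470180 + (8 - 4*(-154 - 1))*(1/250844) = -325809/470180 + (8 - 4*(-155))*(1/250844) = -325809/470180 + (8 + 620)*(1/250844) = -325809/470180 + 628*(1/250844) = -325809/470180 + 157/62711 = -20357989939/29485457980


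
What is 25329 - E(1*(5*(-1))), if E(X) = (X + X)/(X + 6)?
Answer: 25339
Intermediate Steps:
E(X) = 2*X/(6 + X) (E(X) = (2*X)/(6 + X) = 2*X/(6 + X))
25329 - E(1*(5*(-1))) = 25329 - 2*1*(5*(-1))/(6 + 1*(5*(-1))) = 25329 - 2*1*(-5)/(6 + 1*(-5)) = 25329 - 2*(-5)/(6 - 5) = 25329 - 2*(-5)/1 = 25329 - 2*(-5) = 25329 - 1*(-10) = 25329 + 10 = 25339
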